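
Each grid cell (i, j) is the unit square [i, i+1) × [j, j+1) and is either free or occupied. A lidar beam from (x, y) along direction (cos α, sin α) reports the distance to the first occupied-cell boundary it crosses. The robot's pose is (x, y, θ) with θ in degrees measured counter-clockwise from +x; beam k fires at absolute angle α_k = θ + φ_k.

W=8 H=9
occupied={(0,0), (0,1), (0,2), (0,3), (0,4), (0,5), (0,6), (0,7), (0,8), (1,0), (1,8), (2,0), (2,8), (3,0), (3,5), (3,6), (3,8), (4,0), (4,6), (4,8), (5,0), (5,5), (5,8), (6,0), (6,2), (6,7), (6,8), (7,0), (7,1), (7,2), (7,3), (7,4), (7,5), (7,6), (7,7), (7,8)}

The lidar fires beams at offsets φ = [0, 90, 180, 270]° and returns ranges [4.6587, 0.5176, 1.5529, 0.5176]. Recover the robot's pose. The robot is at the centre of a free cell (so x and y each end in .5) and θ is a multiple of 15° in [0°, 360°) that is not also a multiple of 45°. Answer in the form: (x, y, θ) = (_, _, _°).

The pose lattice has 36·16 = 576 candidates. Test each by forward raycasting.
  (1.5, 1.5, 285°): beam 1 = 0.5176 ≠ 4.6587 ✗
  (1.5, 3.5, 30°): beam 1 = 4.0415 ≠ 4.6587 ✗
  (2.5, 5.5, 30°): beam 1 = 0.5774 ≠ 4.6587 ✗
  …
  (6.5, 5.5, 255°): r_1=4.6587, r_2=0.5176, r_3=1.5529, r_4=0.5176 — all match ✓
Only this pose fits every beam.

(x, y, θ) = (6.5, 5.5, 255°)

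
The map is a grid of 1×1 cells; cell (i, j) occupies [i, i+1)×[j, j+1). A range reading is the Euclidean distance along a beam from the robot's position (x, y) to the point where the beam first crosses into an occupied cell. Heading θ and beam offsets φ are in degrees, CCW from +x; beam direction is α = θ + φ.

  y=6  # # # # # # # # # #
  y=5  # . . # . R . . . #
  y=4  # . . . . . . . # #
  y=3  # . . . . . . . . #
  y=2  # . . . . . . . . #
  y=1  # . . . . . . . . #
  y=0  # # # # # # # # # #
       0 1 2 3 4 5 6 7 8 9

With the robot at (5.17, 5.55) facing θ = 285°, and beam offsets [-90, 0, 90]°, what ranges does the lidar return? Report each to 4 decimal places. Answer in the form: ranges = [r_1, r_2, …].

beam 1: φ=-90°, α=195°
  d=(-0.9659,-0.2588)  start (5,5)  tX=0.1760 tY=2.1250  stride 1/|dx|=1.0353 1/|dy|=3.8637
    cross x-line → (4,5), t=0.1760
    cross x-line → (3,5), t=1.2113 (wall)
  → r_1 = 1.2113
beam 2: φ=0°, α=285°
  d=(0.2588,-0.9659)  start (5,5)  tX=3.2069 tY=0.5694  stride 1/|dx|=3.8637 1/|dy|=1.0353
    cross y-line → (5,4), t=0.5694
    cross y-line → (5,3), t=1.6047
    cross y-line → (5,2), t=2.6400
    cross x-line → (6,2), t=3.2069
    cross y-line → (6,1), t=3.6752
    cross y-line → (6,0), t=4.7105 (wall)
  → r_2 = 4.7105
beam 3: φ=90°, α=15°
  d=(0.9659,0.2588)  start (5,5)  tX=0.8593 tY=1.7387  stride 1/|dx|=1.0353 1/|dy|=3.8637
    cross x-line → (6,5), t=0.8593
    cross y-line → (6,6), t=1.7387 (wall)
  → r_3 = 1.7387

ranges = [1.2113, 4.7105, 1.7387]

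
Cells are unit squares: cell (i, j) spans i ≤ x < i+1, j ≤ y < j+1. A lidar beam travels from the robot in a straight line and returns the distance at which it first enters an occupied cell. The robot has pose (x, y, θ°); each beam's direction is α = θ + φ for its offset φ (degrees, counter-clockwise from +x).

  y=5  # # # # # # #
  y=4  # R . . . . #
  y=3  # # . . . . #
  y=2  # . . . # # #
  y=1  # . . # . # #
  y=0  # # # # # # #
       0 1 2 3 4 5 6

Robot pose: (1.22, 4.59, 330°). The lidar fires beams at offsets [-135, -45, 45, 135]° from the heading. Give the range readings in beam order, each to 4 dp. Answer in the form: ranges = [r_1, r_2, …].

ranges = [0.2278, 0.6108, 1.5841, 0.4245]

beam 1: φ=-135°, α=195°
  dir = (cos 195°, sin 195°) = (-0.9659, -0.2588); from cell (1,4)
  next x-line at t=0.2278, next y-line at t=2.2796; Δt_x=1.0353, Δt_y=3.8637
    x: enter (0,4) at t=0.2278 ← occupied
  → r_1 = 0.2278
beam 2: φ=-45°, α=285°
  dir = (cos 285°, sin 285°) = (0.2588, -0.9659); from cell (1,4)
  next x-line at t=3.0137, next y-line at t=0.6108; Δt_x=3.8637, Δt_y=1.0353
    y: enter (1,3) at t=0.6108 ← occupied
  → r_2 = 0.6108
beam 3: φ=45°, α=15°
  dir = (cos 15°, sin 15°) = (0.9659, 0.2588); from cell (1,4)
  next x-line at t=0.8075, next y-line at t=1.5841; Δt_x=1.0353, Δt_y=3.8637
    x: enter (2,4) at t=0.8075
    y: enter (2,5) at t=1.5841 ← occupied
  → r_3 = 1.5841
beam 4: φ=135°, α=105°
  dir = (cos 105°, sin 105°) = (-0.2588, 0.9659); from cell (1,4)
  next x-line at t=0.8500, next y-line at t=0.4245; Δt_x=3.8637, Δt_y=1.0353
    y: enter (1,5) at t=0.4245 ← occupied
  → r_4 = 0.4245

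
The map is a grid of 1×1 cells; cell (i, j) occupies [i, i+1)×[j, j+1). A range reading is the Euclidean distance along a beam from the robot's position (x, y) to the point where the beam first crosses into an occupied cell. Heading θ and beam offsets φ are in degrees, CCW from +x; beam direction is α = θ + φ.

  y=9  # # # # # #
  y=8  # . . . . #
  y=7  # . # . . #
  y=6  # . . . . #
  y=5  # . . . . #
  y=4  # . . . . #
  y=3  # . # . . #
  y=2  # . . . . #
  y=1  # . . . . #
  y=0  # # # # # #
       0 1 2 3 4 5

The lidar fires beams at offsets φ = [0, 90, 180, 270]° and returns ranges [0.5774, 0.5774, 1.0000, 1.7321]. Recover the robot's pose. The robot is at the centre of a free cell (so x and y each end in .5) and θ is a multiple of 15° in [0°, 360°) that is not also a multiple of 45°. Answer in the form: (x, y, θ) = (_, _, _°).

(x, y, θ) = (1.5, 1.5, 150°)

Enumerate (i+0.5, j+0.5, θ) over the 30 free cells and 16 admissible headings. For each, cast all 4 beams and compare to the given ranges.
  (4.5, 7.5, 105°): beam 1 = 1.5529 ≠ 0.5774 ✗
  (3.5, 7.5, 345°): beam 1 = 1.5529 ≠ 0.5774 ✗
  (4.5, 2.5, 105°): beam 1 = 6.7293 ≠ 0.5774 ✗
  (4.5, 4.5, 285°): beam 1 = 1.9319 ≠ 0.5774 ✗
  (2.5, 6.5, 150°): beam 1 = 1.7321 ≠ 0.5774 ✗
  …
  (1.5, 1.5, 150°): r_1=0.5774, r_2=0.5774, r_3=1.0000, r_4=1.7321 — all match ✓
Unique over the lattice → pose = (1.5, 1.5, 150°).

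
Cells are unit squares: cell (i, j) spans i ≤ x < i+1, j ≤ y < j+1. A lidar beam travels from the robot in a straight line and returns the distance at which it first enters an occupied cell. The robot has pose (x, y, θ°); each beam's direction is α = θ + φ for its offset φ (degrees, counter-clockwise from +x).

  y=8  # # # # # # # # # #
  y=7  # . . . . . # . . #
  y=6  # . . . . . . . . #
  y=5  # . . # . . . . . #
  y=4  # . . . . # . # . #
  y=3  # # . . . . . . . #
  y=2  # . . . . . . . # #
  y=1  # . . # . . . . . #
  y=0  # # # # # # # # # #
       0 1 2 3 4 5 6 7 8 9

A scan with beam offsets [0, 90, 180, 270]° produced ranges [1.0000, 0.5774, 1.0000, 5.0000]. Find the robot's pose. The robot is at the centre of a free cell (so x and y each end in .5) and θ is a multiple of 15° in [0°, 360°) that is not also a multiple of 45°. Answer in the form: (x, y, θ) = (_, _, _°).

(x, y, θ) = (8.5, 5.5, 240°)

Candidates: 49 free-cell centres × 16 headings = 784 poses. Raycast each; keep the one whose scan matches to 4 dp.
  (7.5, 7.5, 195°): beam 1 = 0.5176 ≠ 1.0000 ✗
  (5.5, 1.5, 210°): beam 3 = 2.8868 ≠ 1.0000 ✗
  (5.5, 6.5, 150°): beam 1 = 3.0000 ≠ 1.0000 ✗
  (6.5, 5.5, 120°): beam 1 = 2.8868 ≠ 1.0000 ✗
  …
  (8.5, 5.5, 240°): r_1=1.0000, r_2=0.5774, r_3=1.0000, r_4=5.0000 — all match ✓
No second candidate reproduces the full scan.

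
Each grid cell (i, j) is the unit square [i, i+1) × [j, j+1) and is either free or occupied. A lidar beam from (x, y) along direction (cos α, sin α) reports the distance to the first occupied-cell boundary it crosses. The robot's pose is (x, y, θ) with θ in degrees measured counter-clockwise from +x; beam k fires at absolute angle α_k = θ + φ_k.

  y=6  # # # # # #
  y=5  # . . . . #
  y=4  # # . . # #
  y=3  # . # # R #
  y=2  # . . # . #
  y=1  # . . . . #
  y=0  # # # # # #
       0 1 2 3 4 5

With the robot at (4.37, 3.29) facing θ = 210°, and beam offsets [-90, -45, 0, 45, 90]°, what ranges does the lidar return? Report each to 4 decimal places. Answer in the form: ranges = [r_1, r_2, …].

beam 1: φ=-90°, α=120°
  dir = (cos 120°, sin 120°) = (-0.5000, 0.8660); from cell (4,3)
  next x-line at t=0.7400, next y-line at t=0.8198; Δt_x=2.0000, Δt_y=1.1547
    x: enter (3,3) at t=0.7400 ← occupied
  → r_1 = 0.7400
beam 2: φ=-45°, α=165°
  dir = (cos 165°, sin 165°) = (-0.9659, 0.2588); from cell (4,3)
  next x-line at t=0.3831, next y-line at t=2.7432; Δt_x=1.0353, Δt_y=3.8637
    x: enter (3,3) at t=0.3831 ← occupied
  → r_2 = 0.3831
beam 3: φ=0°, α=210°
  dir = (cos 210°, sin 210°) = (-0.8660, -0.5000); from cell (4,3)
  next x-line at t=0.4272, next y-line at t=0.5800; Δt_x=1.1547, Δt_y=2.0000
    x: enter (3,3) at t=0.4272 ← occupied
  → r_3 = 0.4272
beam 4: φ=45°, α=255°
  dir = (cos 255°, sin 255°) = (-0.2588, -0.9659); from cell (4,3)
  next x-line at t=1.4296, next y-line at t=0.3002; Δt_x=3.8637, Δt_y=1.0353
    y: enter (4,2) at t=0.3002
    y: enter (4,1) at t=1.3355
    x: enter (3,1) at t=1.4296
    y: enter (3,0) at t=2.3708 ← occupied
  → r_4 = 2.3708
beam 5: φ=90°, α=300°
  dir = (cos 300°, sin 300°) = (0.5000, -0.8660); from cell (4,3)
  next x-line at t=1.2600, next y-line at t=0.3349; Δt_x=2.0000, Δt_y=1.1547
    y: enter (4,2) at t=0.3349
    x: enter (5,2) at t=1.2600 ← occupied
  → r_5 = 1.2600

ranges = [0.7400, 0.3831, 0.4272, 2.3708, 1.2600]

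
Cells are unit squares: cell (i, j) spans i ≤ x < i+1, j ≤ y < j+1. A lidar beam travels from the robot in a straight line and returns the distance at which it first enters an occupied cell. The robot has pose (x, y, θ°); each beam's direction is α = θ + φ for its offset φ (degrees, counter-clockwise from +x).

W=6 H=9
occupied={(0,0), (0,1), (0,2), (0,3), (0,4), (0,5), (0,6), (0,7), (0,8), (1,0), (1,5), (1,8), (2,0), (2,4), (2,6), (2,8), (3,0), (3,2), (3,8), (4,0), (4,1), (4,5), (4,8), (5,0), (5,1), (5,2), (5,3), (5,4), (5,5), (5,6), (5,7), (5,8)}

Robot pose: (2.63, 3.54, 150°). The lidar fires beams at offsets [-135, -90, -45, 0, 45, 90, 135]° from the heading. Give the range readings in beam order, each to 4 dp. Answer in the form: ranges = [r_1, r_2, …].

beam 1: φ=-135°, α=15°
  dir = (cos 15°, sin 15°) = (0.9659, 0.2588); from cell (2,3)
  next x-line at t=0.3831, next y-line at t=1.7773; Δt_x=1.0353, Δt_y=3.8637
    x: enter (3,3) at t=0.3831
    x: enter (4,3) at t=1.4183
    y: enter (4,4) at t=1.7773
    x: enter (5,4) at t=2.4536 ← occupied
  → r_1 = 2.4536
beam 2: φ=-90°, α=60°
  dir = (cos 60°, sin 60°) = (0.5000, 0.8660); from cell (2,3)
  next x-line at t=0.7400, next y-line at t=0.5312; Δt_x=2.0000, Δt_y=1.1547
    y: enter (2,4) at t=0.5312 ← occupied
  → r_2 = 0.5312
beam 3: φ=-45°, α=105°
  dir = (cos 105°, sin 105°) = (-0.2588, 0.9659); from cell (2,3)
  next x-line at t=2.4341, next y-line at t=0.4762; Δt_x=3.8637, Δt_y=1.0353
    y: enter (2,4) at t=0.4762 ← occupied
  → r_3 = 0.4762
beam 4: φ=0°, α=150°
  dir = (cos 150°, sin 150°) = (-0.8660, 0.5000); from cell (2,3)
  next x-line at t=0.7275, next y-line at t=0.9200; Δt_x=1.1547, Δt_y=2.0000
    x: enter (1,3) at t=0.7275
    y: enter (1,4) at t=0.9200
    x: enter (0,4) at t=1.8822 ← occupied
  → r_4 = 1.8822
beam 5: φ=45°, α=195°
  dir = (cos 195°, sin 195°) = (-0.9659, -0.2588); from cell (2,3)
  next x-line at t=0.6522, next y-line at t=2.0864; Δt_x=1.0353, Δt_y=3.8637
    x: enter (1,3) at t=0.6522
    x: enter (0,3) at t=1.6875 ← occupied
  → r_5 = 1.6875
beam 6: φ=90°, α=240°
  dir = (cos 240°, sin 240°) = (-0.5000, -0.8660); from cell (2,3)
  next x-line at t=1.2600, next y-line at t=0.6235; Δt_x=2.0000, Δt_y=1.1547
    y: enter (2,2) at t=0.6235
    x: enter (1,2) at t=1.2600
    y: enter (1,1) at t=1.7782
    y: enter (1,0) at t=2.9329 ← occupied
  → r_6 = 2.9329
beam 7: φ=135°, α=285°
  dir = (cos 285°, sin 285°) = (0.2588, -0.9659); from cell (2,3)
  next x-line at t=1.4296, next y-line at t=0.5590; Δt_x=3.8637, Δt_y=1.0353
    y: enter (2,2) at t=0.5590
    x: enter (3,2) at t=1.4296 ← occupied
  → r_7 = 1.4296

ranges = [2.4536, 0.5312, 0.4762, 1.8822, 1.6875, 2.9329, 1.4296]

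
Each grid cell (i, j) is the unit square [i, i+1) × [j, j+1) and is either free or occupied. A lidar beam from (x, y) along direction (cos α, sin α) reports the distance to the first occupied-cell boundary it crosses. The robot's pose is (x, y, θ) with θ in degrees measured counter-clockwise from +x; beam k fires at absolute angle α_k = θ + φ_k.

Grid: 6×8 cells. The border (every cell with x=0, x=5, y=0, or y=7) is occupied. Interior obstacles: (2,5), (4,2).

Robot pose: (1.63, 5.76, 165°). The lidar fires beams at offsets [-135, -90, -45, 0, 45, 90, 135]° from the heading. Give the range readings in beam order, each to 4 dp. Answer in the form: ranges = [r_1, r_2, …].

ranges = [0.4272, 1.2837, 1.2600, 0.6522, 0.7275, 2.4341, 0.7400]

beam 1: φ=-135°, α=30°
  dir = (cos 30°, sin 30°) = (0.8660, 0.5000); from cell (1,5)
  next x-line at t=0.4272, next y-line at t=0.4800; Δt_x=1.1547, Δt_y=2.0000
    x: enter (2,5) at t=0.4272 ← occupied
  → r_1 = 0.4272
beam 2: φ=-90°, α=75°
  dir = (cos 75°, sin 75°) = (0.2588, 0.9659); from cell (1,5)
  next x-line at t=1.4296, next y-line at t=0.2485; Δt_x=3.8637, Δt_y=1.0353
    y: enter (1,6) at t=0.2485
    y: enter (1,7) at t=1.2837 ← occupied
  → r_2 = 1.2837
beam 3: φ=-45°, α=120°
  dir = (cos 120°, sin 120°) = (-0.5000, 0.8660); from cell (1,5)
  next x-line at t=1.2600, next y-line at t=0.2771; Δt_x=2.0000, Δt_y=1.1547
    y: enter (1,6) at t=0.2771
    x: enter (0,6) at t=1.2600 ← occupied
  → r_3 = 1.2600
beam 4: φ=0°, α=165°
  dir = (cos 165°, sin 165°) = (-0.9659, 0.2588); from cell (1,5)
  next x-line at t=0.6522, next y-line at t=0.9273; Δt_x=1.0353, Δt_y=3.8637
    x: enter (0,5) at t=0.6522 ← occupied
  → r_4 = 0.6522
beam 5: φ=45°, α=210°
  dir = (cos 210°, sin 210°) = (-0.8660, -0.5000); from cell (1,5)
  next x-line at t=0.7275, next y-line at t=1.5200; Δt_x=1.1547, Δt_y=2.0000
    x: enter (0,5) at t=0.7275 ← occupied
  → r_5 = 0.7275
beam 6: φ=90°, α=255°
  dir = (cos 255°, sin 255°) = (-0.2588, -0.9659); from cell (1,5)
  next x-line at t=2.4341, next y-line at t=0.7868; Δt_x=3.8637, Δt_y=1.0353
    y: enter (1,4) at t=0.7868
    y: enter (1,3) at t=1.8221
    x: enter (0,3) at t=2.4341 ← occupied
  → r_6 = 2.4341
beam 7: φ=135°, α=300°
  dir = (cos 300°, sin 300°) = (0.5000, -0.8660); from cell (1,5)
  next x-line at t=0.7400, next y-line at t=0.8776; Δt_x=2.0000, Δt_y=1.1547
    x: enter (2,5) at t=0.7400 ← occupied
  → r_7 = 0.7400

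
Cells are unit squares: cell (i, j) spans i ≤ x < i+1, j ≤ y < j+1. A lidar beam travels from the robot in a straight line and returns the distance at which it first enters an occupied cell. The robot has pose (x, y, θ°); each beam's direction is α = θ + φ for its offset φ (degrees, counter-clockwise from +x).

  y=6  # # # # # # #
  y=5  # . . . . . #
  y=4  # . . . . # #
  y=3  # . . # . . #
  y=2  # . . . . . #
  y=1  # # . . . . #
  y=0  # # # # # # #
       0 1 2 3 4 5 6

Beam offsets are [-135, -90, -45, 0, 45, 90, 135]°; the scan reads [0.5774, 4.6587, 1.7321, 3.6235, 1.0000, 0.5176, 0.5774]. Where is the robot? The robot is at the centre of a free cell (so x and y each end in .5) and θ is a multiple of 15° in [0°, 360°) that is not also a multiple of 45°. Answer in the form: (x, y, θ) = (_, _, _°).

The pose lattice has 22·16 = 352 candidates. Test each by forward raycasting.
  (5.5, 1.5, 255°): beam 1 = 5.1962 ≠ 0.5774 ✗
  (4.5, 1.5, 165°): beam 1 = 1.7321 ≠ 0.5774 ✗
  (4.5, 1.5, 150°): beam 1 = 1.5529 ≠ 0.5774 ✗
  …
  (1.5, 2.5, 75°): r_1=0.5774, r_2=4.6587, r_3=1.7321, r_4=3.6235, r_5=1.0000, r_6=0.5176, r_7=0.5774 — all match ✓
Unique over the lattice → pose = (1.5, 2.5, 75°).

(x, y, θ) = (1.5, 2.5, 75°)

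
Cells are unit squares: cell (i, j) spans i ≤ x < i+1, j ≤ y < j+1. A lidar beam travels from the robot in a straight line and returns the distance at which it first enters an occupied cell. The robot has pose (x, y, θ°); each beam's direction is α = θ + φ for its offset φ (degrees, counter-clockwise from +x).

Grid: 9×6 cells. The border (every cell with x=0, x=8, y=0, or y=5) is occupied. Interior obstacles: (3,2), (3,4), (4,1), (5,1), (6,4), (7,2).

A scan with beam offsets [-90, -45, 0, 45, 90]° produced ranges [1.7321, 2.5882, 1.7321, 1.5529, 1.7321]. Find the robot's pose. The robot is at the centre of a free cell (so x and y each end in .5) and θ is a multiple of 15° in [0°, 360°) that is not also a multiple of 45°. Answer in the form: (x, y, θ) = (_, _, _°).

(x, y, θ) = (2.5, 2.5, 150°)

Enumerate (i+0.5, j+0.5, θ) over the 22 free cells and 16 admissible headings. For each, cast all 5 beams and compare to the given ranges.
  (2.5, 3.5, 105°): beam 1 = 3.6235 ≠ 1.7321 ✗
  (2.5, 2.5, 255°): beam 1 = 1.5529 ≠ 1.7321 ✗
  (2.5, 2.5, 165°): beam 1 = 1.9319 ≠ 1.7321 ✗
  …
  (2.5, 2.5, 150°): r_1=1.7321, r_2=2.5882, r_3=1.7321, r_4=1.5529, r_5=1.7321 — all match ✓
No second candidate reproduces the full scan.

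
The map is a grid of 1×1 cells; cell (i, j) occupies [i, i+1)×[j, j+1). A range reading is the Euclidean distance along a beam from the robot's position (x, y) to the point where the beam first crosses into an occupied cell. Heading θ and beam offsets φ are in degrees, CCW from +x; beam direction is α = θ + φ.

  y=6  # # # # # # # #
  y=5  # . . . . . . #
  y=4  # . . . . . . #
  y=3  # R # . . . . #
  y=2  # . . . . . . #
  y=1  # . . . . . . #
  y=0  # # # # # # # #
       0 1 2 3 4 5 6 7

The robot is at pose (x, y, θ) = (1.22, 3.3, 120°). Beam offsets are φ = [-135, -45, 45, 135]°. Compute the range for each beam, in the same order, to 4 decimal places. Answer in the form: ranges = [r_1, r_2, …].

ranges = [0.8075, 2.7952, 0.2278, 0.8500]

beam 1: φ=-135°, α=345°
  dir = (cos 345°, sin 345°) = (0.9659, -0.2588); from cell (1,3)
  next x-line at t=0.8075, next y-line at t=1.1591; Δt_x=1.0353, Δt_y=3.8637
    x: enter (2,3) at t=0.8075 ← occupied
  → r_1 = 0.8075
beam 2: φ=-45°, α=75°
  dir = (cos 75°, sin 75°) = (0.2588, 0.9659); from cell (1,3)
  next x-line at t=3.0137, next y-line at t=0.7247; Δt_x=3.8637, Δt_y=1.0353
    y: enter (1,4) at t=0.7247
    y: enter (1,5) at t=1.7600
    y: enter (1,6) at t=2.7952 ← occupied
  → r_2 = 2.7952
beam 3: φ=45°, α=165°
  dir = (cos 165°, sin 165°) = (-0.9659, 0.2588); from cell (1,3)
  next x-line at t=0.2278, next y-line at t=2.7046; Δt_x=1.0353, Δt_y=3.8637
    x: enter (0,3) at t=0.2278 ← occupied
  → r_3 = 0.2278
beam 4: φ=135°, α=255°
  dir = (cos 255°, sin 255°) = (-0.2588, -0.9659); from cell (1,3)
  next x-line at t=0.8500, next y-line at t=0.3106; Δt_x=3.8637, Δt_y=1.0353
    y: enter (1,2) at t=0.3106
    x: enter (0,2) at t=0.8500 ← occupied
  → r_4 = 0.8500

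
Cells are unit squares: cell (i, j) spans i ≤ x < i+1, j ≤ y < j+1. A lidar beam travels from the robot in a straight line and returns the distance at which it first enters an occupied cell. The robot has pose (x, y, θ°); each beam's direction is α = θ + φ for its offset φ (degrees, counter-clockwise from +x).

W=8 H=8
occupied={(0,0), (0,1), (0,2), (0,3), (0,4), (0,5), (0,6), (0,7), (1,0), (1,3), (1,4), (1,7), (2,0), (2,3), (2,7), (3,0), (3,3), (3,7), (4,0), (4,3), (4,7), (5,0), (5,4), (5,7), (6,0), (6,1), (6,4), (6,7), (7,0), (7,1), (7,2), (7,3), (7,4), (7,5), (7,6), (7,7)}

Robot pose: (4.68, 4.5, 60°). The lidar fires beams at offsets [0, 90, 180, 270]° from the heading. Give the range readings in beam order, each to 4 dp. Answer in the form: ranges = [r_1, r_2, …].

ranges = [2.8868, 4.2493, 0.5774, 0.3695]

beam 1: φ=0°, α=60°
  direction (0.5000, 0.8660); cell (4,4); t to first gridline: x 0.6400, y 0.5774 (then +2.0000 / +1.1547)
    (4,5) via y @ 0.5774
    (5,5) via x @ 0.6400
    (5,6) via y @ 1.7321
    (6,6) via x @ 2.6400
    (6,7) via y @ 2.8868  # hit
  → r_1 = 2.8868
beam 2: φ=90°, α=150°
  direction (-0.8660, 0.5000); cell (4,4); t to first gridline: x 0.7852, y 1.0000 (then +1.1547 / +2.0000)
    (3,4) via x @ 0.7852
    (3,5) via y @ 1.0000
    (2,5) via x @ 1.9399
    (2,6) via y @ 3.0000
    (1,6) via x @ 3.0946
    (0,6) via x @ 4.2493  # hit
  → r_2 = 4.2493
beam 3: φ=180°, α=240°
  direction (-0.5000, -0.8660); cell (4,4); t to first gridline: x 1.3600, y 0.5774 (then +2.0000 / +1.1547)
    (4,3) via y @ 0.5774  # hit
  → r_3 = 0.5774
beam 4: φ=270°, α=330°
  direction (0.8660, -0.5000); cell (4,4); t to first gridline: x 0.3695, y 1.0000 (then +1.1547 / +2.0000)
    (5,4) via x @ 0.3695  # hit
  → r_4 = 0.3695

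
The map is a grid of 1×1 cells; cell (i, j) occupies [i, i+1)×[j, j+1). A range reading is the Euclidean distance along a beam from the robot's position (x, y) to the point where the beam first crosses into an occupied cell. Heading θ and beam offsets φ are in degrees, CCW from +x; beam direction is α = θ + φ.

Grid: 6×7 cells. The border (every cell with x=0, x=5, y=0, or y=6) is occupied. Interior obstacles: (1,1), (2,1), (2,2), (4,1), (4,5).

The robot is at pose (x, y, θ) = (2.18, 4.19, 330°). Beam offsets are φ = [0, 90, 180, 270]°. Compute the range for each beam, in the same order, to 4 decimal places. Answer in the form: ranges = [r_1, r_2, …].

ranges = [3.2563, 2.0900, 1.3625, 2.3600]

beam 1: φ=0°, α=330°
  d=(0.8660,-0.5000)  start (2,4)  tX=0.9469 tY=0.3800  stride 1/|dx|=1.1547 1/|dy|=2.0000
    cross y-line → (2,3), t=0.3800
    cross x-line → (3,3), t=0.9469
    cross x-line → (4,3), t=2.1016
    cross y-line → (4,2), t=2.3800
    cross x-line → (5,2), t=3.2563 (wall)
  → r_1 = 3.2563
beam 2: φ=90°, α=60°
  d=(0.5000,0.8660)  start (2,4)  tX=1.6400 tY=0.9353  stride 1/|dx|=2.0000 1/|dy|=1.1547
    cross y-line → (2,5), t=0.9353
    cross x-line → (3,5), t=1.6400
    cross y-line → (3,6), t=2.0900 (wall)
  → r_2 = 2.0900
beam 3: φ=180°, α=150°
  d=(-0.8660,0.5000)  start (2,4)  tX=0.2078 tY=1.6200  stride 1/|dx|=1.1547 1/|dy|=2.0000
    cross x-line → (1,4), t=0.2078
    cross x-line → (0,4), t=1.3625 (wall)
  → r_3 = 1.3625
beam 4: φ=270°, α=240°
  d=(-0.5000,-0.8660)  start (2,4)  tX=0.3600 tY=0.2194  stride 1/|dx|=2.0000 1/|dy|=1.1547
    cross y-line → (2,3), t=0.2194
    cross x-line → (1,3), t=0.3600
    cross y-line → (1,2), t=1.3741
    cross x-line → (0,2), t=2.3600 (wall)
  → r_4 = 2.3600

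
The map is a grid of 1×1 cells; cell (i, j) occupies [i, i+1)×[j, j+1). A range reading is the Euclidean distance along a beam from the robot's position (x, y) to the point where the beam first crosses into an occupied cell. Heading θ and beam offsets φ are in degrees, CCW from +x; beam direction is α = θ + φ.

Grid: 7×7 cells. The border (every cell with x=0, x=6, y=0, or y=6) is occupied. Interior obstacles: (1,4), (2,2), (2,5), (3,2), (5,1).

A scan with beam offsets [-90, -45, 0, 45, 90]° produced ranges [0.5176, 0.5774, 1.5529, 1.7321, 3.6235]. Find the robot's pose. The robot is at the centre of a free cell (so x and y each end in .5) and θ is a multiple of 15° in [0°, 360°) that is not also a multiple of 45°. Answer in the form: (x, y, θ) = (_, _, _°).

(x, y, θ) = (2.5, 4.5, 255°)

The pose lattice has 20·16 = 320 candidates. Test each by forward raycasting.
  (5.5, 5.5, 30°): beam 1 = 1.0000 ≠ 0.5176 ✗
  (1.5, 1.5, 285°): beam 3 = 0.5176 ≠ 1.5529 ✗
  (1.5, 3.5, 255°): beam 3 = 1.9319 ≠ 1.5529 ✗
  (5.5, 2.5, 330°): beam 1 = 0.5774 ≠ 0.5176 ✗
  …
  (2.5, 4.5, 255°): r_1=0.5176, r_2=0.5774, r_3=1.5529, r_4=1.7321, r_5=3.6235 — all match ✓
Unique over the lattice → pose = (2.5, 4.5, 255°).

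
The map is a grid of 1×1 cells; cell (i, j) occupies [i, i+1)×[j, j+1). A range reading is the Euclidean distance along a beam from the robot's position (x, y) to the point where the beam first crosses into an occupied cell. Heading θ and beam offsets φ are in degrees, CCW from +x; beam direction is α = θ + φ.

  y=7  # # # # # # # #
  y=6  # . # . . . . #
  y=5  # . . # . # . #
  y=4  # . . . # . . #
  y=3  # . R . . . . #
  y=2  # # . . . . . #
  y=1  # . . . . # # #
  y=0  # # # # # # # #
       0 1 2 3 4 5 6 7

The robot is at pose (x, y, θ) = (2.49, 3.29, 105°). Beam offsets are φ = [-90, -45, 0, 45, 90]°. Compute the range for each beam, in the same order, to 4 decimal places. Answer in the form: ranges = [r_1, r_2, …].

beam 1: φ=-90°, α=15°
  direction (0.9659, 0.2588); cell (2,3); t to first gridline: x 0.5280, y 2.7432 (then +1.0353 / +3.8637)
    (3,3) via x @ 0.5280
    (4,3) via x @ 1.5633
    (5,3) via x @ 2.5985
    (5,4) via y @ 2.7432
    (6,4) via x @ 3.6338
    (7,4) via x @ 4.6691  # hit
  → r_1 = 4.6691
beam 2: φ=-45°, α=60°
  direction (0.5000, 0.8660); cell (2,3); t to first gridline: x 1.0200, y 0.8198 (then +2.0000 / +1.1547)
    (2,4) via y @ 0.8198
    (3,4) via x @ 1.0200
    (3,5) via y @ 1.9745  # hit
  → r_2 = 1.9745
beam 3: φ=0°, α=105°
  direction (-0.2588, 0.9659); cell (2,3); t to first gridline: x 1.8932, y 0.7350 (then +3.8637 / +1.0353)
    (2,4) via y @ 0.7350
    (2,5) via y @ 1.7703
    (1,5) via x @ 1.8932
    (1,6) via y @ 2.8056
    (1,7) via y @ 3.8409  # hit
  → r_3 = 3.8409
beam 4: φ=45°, α=150°
  direction (-0.8660, 0.5000); cell (2,3); t to first gridline: x 0.5658, y 1.4200 (then +1.1547 / +2.0000)
    (1,3) via x @ 0.5658
    (1,4) via y @ 1.4200
    (0,4) via x @ 1.7205  # hit
  → r_4 = 1.7205
beam 5: φ=90°, α=195°
  direction (-0.9659, -0.2588); cell (2,3); t to first gridline: x 0.5073, y 1.1205 (then +1.0353 / +3.8637)
    (1,3) via x @ 0.5073
    (1,2) via y @ 1.1205  # hit
  → r_5 = 1.1205

ranges = [4.6691, 1.9745, 3.8409, 1.7205, 1.1205]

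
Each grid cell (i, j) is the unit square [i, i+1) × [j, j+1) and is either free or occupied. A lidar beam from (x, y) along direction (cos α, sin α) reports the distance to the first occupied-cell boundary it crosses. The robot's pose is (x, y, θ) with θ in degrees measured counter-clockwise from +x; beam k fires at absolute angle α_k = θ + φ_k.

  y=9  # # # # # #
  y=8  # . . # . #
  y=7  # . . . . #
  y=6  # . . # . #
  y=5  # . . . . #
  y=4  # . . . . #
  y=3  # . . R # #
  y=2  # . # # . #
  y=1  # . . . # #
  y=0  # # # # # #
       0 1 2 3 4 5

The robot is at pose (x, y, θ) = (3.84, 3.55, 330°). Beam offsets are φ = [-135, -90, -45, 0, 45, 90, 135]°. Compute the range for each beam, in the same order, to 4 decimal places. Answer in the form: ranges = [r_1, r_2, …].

beam 1: φ=-135°, α=195°
  direction (-0.9659, -0.2588); cell (3,3); t to first gridline: x 0.8696, y 2.1250 (then +1.0353 / +3.8637)
    (2,3) via x @ 0.8696
    (1,3) via x @ 1.9049
    (1,2) via y @ 2.1250
    (0,2) via x @ 2.9402  # hit
  → r_1 = 2.9402
beam 2: φ=-90°, α=240°
  direction (-0.5000, -0.8660); cell (3,3); t to first gridline: x 1.6800, y 0.6351 (then +2.0000 / +1.1547)
    (3,2) via y @ 0.6351  # hit
  → r_2 = 0.6351
beam 3: φ=-45°, α=285°
  direction (0.2588, -0.9659); cell (3,3); t to first gridline: x 0.6182, y 0.5694 (then +3.8637 / +1.0353)
    (3,2) via y @ 0.5694  # hit
  → r_3 = 0.5694
beam 4: φ=0°, α=330°
  direction (0.8660, -0.5000); cell (3,3); t to first gridline: x 0.1848, y 1.1000 (then +1.1547 / +2.0000)
    (4,3) via x @ 0.1848  # hit
  → r_4 = 0.1848
beam 5: φ=45°, α=15°
  direction (0.9659, 0.2588); cell (3,3); t to first gridline: x 0.1656, y 1.7387 (then +1.0353 / +3.8637)
    (4,3) via x @ 0.1656  # hit
  → r_5 = 0.1656
beam 6: φ=90°, α=60°
  direction (0.5000, 0.8660); cell (3,3); t to first gridline: x 0.3200, y 0.5196 (then +2.0000 / +1.1547)
    (4,3) via x @ 0.3200  # hit
  → r_6 = 0.3200
beam 7: φ=135°, α=105°
  direction (-0.2588, 0.9659); cell (3,3); t to first gridline: x 3.2455, y 0.4659 (then +3.8637 / +1.0353)
    (3,4) via y @ 0.4659
    (3,5) via y @ 1.5012
    (3,6) via y @ 2.5364  # hit
  → r_7 = 2.5364

ranges = [2.9402, 0.6351, 0.5694, 0.1848, 0.1656, 0.3200, 2.5364]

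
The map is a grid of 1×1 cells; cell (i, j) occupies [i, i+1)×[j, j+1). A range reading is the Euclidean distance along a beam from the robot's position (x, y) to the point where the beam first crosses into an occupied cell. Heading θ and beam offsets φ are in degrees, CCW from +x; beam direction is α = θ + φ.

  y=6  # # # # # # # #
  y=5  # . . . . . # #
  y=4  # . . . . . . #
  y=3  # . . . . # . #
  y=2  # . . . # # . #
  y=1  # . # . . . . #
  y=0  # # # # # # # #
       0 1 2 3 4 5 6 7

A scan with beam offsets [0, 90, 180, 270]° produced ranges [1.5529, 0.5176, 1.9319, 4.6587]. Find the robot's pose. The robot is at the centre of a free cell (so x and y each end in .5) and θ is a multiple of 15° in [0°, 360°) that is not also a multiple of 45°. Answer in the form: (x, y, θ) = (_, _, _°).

(x, y, θ) = (4.5, 5.5, 345°)

Candidates: 25 free-cell centres × 16 headings = 400 poses. Raycast each; keep the one whose scan matches to 4 dp.
  (4.5, 1.5, 255°): beam 1 = 0.5176 ≠ 1.5529 ✗
  (6.5, 1.5, 255°): beam 1 = 0.5176 ≠ 1.5529 ✗
  (2.5, 3.5, 330°): beam 1 = 1.7321 ≠ 1.5529 ✗
  (1.5, 2.5, 30°): beam 1 = 5.1962 ≠ 1.5529 ✗
  …
  (4.5, 5.5, 345°): r_1=1.5529, r_2=0.5176, r_3=1.9319, r_4=4.6587 — all match ✓
No second candidate reproduces the full scan.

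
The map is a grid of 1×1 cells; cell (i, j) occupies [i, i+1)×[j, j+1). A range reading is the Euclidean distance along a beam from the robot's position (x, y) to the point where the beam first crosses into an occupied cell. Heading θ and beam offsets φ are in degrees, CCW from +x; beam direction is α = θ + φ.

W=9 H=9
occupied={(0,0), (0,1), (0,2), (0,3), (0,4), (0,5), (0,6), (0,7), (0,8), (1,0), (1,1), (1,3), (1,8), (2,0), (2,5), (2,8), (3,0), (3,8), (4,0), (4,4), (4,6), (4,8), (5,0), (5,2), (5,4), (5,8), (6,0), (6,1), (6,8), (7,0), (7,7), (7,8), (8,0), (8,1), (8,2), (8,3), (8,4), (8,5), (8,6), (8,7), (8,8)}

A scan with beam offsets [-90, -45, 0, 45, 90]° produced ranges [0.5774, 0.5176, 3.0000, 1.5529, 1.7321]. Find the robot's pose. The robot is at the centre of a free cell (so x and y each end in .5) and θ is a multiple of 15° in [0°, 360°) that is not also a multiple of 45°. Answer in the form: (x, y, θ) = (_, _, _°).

Enumerate (i+0.5, j+0.5, θ) over the 40 free cells and 16 admissible headings. For each, cast all 5 beams and compare to the given ranges.
  (1.5, 2.5, 105°): beam 1 = 6.7293 ≠ 0.5774 ✗
  (7.5, 4.5, 105°): beam 1 = 0.5176 ≠ 0.5774 ✗
  (2.5, 7.5, 105°): beam 1 = 1.9319 ≠ 0.5774 ✗
  (5.5, 5.5, 105°): beam 1 = 2.5882 ≠ 0.5774 ✗
  …
  (2.5, 6.5, 330°): r_1=0.5774, r_2=0.5176, r_3=3.0000, r_4=1.5529, r_5=1.7321 — all match ✓
Only this pose fits every beam.

(x, y, θ) = (2.5, 6.5, 330°)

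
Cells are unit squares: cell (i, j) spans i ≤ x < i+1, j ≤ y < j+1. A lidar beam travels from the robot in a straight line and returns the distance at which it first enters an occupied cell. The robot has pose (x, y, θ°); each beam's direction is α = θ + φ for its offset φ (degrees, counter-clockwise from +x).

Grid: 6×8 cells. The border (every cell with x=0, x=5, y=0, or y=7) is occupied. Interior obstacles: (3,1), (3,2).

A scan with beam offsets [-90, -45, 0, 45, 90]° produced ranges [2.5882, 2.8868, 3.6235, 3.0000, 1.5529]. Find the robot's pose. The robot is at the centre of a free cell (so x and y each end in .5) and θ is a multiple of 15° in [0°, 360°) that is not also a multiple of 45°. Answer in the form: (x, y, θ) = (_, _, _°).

(x, y, θ) = (2.5, 3.5, 75°)

The pose lattice has 22·16 = 352 candidates. Test each by forward raycasting.
  (4.5, 1.5, 150°): beam 1 = 1.0000 ≠ 2.5882 ✗
  (3.5, 3.5, 300°): beam 1 = 2.8868 ≠ 2.5882 ✗
  (3.5, 4.5, 150°): beam 1 = 2.8868 ≠ 2.5882 ✗
  …
  (2.5, 3.5, 75°): r_1=2.5882, r_2=2.8868, r_3=3.6235, r_4=3.0000, r_5=1.5529 — all match ✓
No second candidate reproduces the full scan.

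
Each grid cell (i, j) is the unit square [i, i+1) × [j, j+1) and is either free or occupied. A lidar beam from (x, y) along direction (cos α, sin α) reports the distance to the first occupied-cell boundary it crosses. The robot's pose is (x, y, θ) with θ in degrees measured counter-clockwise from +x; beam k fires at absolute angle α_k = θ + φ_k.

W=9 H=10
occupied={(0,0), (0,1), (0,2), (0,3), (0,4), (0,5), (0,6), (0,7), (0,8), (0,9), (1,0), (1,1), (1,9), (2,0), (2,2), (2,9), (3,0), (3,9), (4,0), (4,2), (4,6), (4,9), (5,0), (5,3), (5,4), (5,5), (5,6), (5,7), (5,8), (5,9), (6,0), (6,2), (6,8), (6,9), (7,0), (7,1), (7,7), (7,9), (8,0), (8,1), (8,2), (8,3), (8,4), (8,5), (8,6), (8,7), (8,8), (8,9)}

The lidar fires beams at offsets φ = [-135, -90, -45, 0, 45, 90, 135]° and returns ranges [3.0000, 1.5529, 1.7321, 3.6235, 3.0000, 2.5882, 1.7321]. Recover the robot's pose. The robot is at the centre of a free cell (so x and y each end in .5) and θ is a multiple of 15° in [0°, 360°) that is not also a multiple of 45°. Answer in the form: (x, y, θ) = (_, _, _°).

(x, y, θ) = (2.5, 5.5, 255°)

The pose lattice has 42·16 = 672 candidates. Test each by forward raycasting.
  (3.5, 5.5, 345°): beam 1 = 2.8868 ≠ 3.0000 ✗
  (3.5, 4.5, 240°): beam 1 = 4.6587 ≠ 3.0000 ✗
  (2.5, 4.5, 105°): beam 1 = 2.8868 ≠ 3.0000 ✗
  (1.5, 3.5, 150°): beam 1 = 3.6235 ≠ 3.0000 ✗
  …
  (2.5, 5.5, 255°): r_1=3.0000, r_2=1.5529, r_3=1.7321, r_4=3.6235, r_5=3.0000, r_6=2.5882, r_7=1.7321 — all match ✓
No second candidate reproduces the full scan.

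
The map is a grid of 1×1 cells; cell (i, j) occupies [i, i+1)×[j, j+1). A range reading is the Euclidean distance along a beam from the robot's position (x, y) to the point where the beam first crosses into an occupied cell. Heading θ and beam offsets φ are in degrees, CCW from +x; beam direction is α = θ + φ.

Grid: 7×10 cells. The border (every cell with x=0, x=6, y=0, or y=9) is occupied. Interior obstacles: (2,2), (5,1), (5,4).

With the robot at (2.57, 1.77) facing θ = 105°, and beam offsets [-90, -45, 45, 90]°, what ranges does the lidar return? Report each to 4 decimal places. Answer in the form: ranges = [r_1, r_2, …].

beam 1: φ=-90°, α=15°
  direction (0.9659, 0.2588); cell (2,1); t to first gridline: x 0.4452, y 0.8887 (then +1.0353 / +3.8637)
    (3,1) via x @ 0.4452
    (3,2) via y @ 0.8887
    (4,2) via x @ 1.4804
    (5,2) via x @ 2.5157
    (6,2) via x @ 3.5510  # hit
  → r_1 = 3.5510
beam 2: φ=-45°, α=60°
  direction (0.5000, 0.8660); cell (2,1); t to first gridline: x 0.8600, y 0.2656 (then +2.0000 / +1.1547)
    (2,2) via y @ 0.2656  # hit
  → r_2 = 0.2656
beam 3: φ=45°, α=150°
  direction (-0.8660, 0.5000); cell (2,1); t to first gridline: x 0.6582, y 0.4600 (then +1.1547 / +2.0000)
    (2,2) via y @ 0.4600  # hit
  → r_3 = 0.4600
beam 4: φ=90°, α=195°
  direction (-0.9659, -0.2588); cell (2,1); t to first gridline: x 0.5901, y 2.9751 (then +1.0353 / +3.8637)
    (1,1) via x @ 0.5901
    (0,1) via x @ 1.6254  # hit
  → r_4 = 1.6254

ranges = [3.5510, 0.2656, 0.4600, 1.6254]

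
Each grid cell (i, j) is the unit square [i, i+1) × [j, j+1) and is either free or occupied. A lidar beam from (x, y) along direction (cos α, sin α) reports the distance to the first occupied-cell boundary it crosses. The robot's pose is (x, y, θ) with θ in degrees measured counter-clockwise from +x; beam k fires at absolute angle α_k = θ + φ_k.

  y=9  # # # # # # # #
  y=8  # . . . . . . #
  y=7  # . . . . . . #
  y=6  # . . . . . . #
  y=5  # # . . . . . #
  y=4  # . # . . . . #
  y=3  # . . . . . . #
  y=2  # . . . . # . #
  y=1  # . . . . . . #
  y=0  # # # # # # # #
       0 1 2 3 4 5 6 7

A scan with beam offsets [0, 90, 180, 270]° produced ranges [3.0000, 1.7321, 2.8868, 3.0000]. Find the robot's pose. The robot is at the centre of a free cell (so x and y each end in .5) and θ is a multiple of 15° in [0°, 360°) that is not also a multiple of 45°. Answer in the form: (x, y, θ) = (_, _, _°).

Enumerate (i+0.5, j+0.5, θ) over the 45 free cells and 16 admissible headings. For each, cast all 4 beams and compare to the given ranges.
  (3.5, 5.5, 330°): beam 1 = 4.0415 ≠ 3.0000 ✗
  (5.5, 6.5, 60°): beam 1 = 2.8868 ≠ 3.0000 ✗
  (6.5, 3.5, 300°): beam 1 = 1.0000 ≠ 3.0000 ✗
  (2.5, 1.5, 60°): beam 1 = 8.6603 ≠ 3.0000 ✗
  (3.5, 8.5, 165°): beam 1 = 1.9319 ≠ 3.0000 ✗
  …
  (5.5, 6.5, 300°): r_1=3.0000, r_2=1.7321, r_3=2.8868, r_4=3.0000 — all match ✓
No second candidate reproduces the full scan.

(x, y, θ) = (5.5, 6.5, 300°)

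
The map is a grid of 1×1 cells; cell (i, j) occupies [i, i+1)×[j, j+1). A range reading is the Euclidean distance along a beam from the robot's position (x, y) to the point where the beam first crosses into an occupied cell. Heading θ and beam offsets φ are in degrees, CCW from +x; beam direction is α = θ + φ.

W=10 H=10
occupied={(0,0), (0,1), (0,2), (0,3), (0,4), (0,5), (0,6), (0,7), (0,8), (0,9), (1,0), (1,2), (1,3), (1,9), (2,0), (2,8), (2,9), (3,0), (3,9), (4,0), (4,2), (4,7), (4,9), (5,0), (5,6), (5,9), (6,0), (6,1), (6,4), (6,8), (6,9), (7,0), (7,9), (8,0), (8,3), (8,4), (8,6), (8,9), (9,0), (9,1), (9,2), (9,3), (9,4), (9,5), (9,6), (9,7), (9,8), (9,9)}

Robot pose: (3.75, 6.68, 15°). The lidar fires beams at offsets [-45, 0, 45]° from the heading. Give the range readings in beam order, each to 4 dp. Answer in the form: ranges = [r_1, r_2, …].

beam 1: φ=-45°, α=330°
  dir = (cos 330°, sin 330°) = (0.8660, -0.5000); from cell (3,6)
  next x-line at t=0.2887, next y-line at t=1.3600; Δt_x=1.1547, Δt_y=2.0000
    x: enter (4,6) at t=0.2887
    y: enter (4,5) at t=1.3600
    x: enter (5,5) at t=1.4434
    x: enter (6,5) at t=2.5981
    y: enter (6,4) at t=3.3600 ← occupied
  → r_1 = 3.3600
beam 2: φ=0°, α=15°
  dir = (cos 15°, sin 15°) = (0.9659, 0.2588); from cell (3,6)
  next x-line at t=0.2588, next y-line at t=1.2364; Δt_x=1.0353, Δt_y=3.8637
    x: enter (4,6) at t=0.2588
    y: enter (4,7) at t=1.2364 ← occupied
  → r_2 = 1.2364
beam 3: φ=45°, α=60°
  dir = (cos 60°, sin 60°) = (0.5000, 0.8660); from cell (3,6)
  next x-line at t=0.5000, next y-line at t=0.3695; Δt_x=2.0000, Δt_y=1.1547
    y: enter (3,7) at t=0.3695
    x: enter (4,7) at t=0.5000 ← occupied
  → r_3 = 0.5000

ranges = [3.3600, 1.2364, 0.5000]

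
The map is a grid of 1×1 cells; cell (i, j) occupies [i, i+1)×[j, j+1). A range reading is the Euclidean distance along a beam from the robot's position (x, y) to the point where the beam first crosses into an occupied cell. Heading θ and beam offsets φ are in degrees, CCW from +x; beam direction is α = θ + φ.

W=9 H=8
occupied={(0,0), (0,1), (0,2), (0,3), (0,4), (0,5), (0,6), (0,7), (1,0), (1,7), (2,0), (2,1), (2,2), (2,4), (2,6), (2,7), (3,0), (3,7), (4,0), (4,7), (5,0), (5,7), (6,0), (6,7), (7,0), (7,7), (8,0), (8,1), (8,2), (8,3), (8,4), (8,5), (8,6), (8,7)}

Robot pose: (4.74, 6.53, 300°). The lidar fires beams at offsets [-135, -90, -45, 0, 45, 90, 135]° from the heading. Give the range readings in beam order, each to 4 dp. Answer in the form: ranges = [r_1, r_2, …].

beam 1: φ=-135°, α=165°
  d=(-0.9659,0.2588)  start (4,6)  tX=0.7661 tY=1.8159  stride 1/|dx|=1.0353 1/|dy|=3.8637
    cross x-line → (3,6), t=0.7661
    cross x-line → (2,6), t=1.8014 (wall)
  → r_1 = 1.8014
beam 2: φ=-90°, α=210°
  d=(-0.8660,-0.5000)  start (4,6)  tX=0.8545 tY=1.0600  stride 1/|dx|=1.1547 1/|dy|=2.0000
    cross x-line → (3,6), t=0.8545
    cross y-line → (3,5), t=1.0600
    cross x-line → (2,5), t=2.0092
    cross y-line → (2,4), t=3.0600 (wall)
  → r_2 = 3.0600
beam 3: φ=-45°, α=255°
  d=(-0.2588,-0.9659)  start (4,6)  tX=2.8591 tY=0.5487  stride 1/|dx|=3.8637 1/|dy|=1.0353
    cross y-line → (4,5), t=0.5487
    cross y-line → (4,4), t=1.5840
    cross y-line → (4,3), t=2.6192
    cross x-line → (3,3), t=2.8591
    cross y-line → (3,2), t=3.6545
    cross y-line → (3,1), t=4.6898
    cross y-line → (3,0), t=5.7251 (wall)
  → r_3 = 5.7251
beam 4: φ=0°, α=300°
  d=(0.5000,-0.8660)  start (4,6)  tX=0.5200 tY=0.6120  stride 1/|dx|=2.0000 1/|dy|=1.1547
    cross x-line → (5,6), t=0.5200
    cross y-line → (5,5), t=0.6120
    cross y-line → (5,4), t=1.7667
    cross x-line → (6,4), t=2.5200
    cross y-line → (6,3), t=2.9214
    cross y-line → (6,2), t=4.0761
    cross x-line → (7,2), t=4.5200
    cross y-line → (7,1), t=5.2308
    cross y-line → (7,0), t=6.3855 (wall)
  → r_4 = 6.3855
beam 5: φ=45°, α=345°
  d=(0.9659,-0.2588)  start (4,6)  tX=0.2692 tY=2.0478  stride 1/|dx|=1.0353 1/|dy|=3.8637
    cross x-line → (5,6), t=0.2692
    cross x-line → (6,6), t=1.3044
    cross y-line → (6,5), t=2.0478
    cross x-line → (7,5), t=2.3397
    cross x-line → (8,5), t=3.3750 (wall)
  → r_5 = 3.3750
beam 6: φ=90°, α=30°
  d=(0.8660,0.5000)  start (4,6)  tX=0.3002 tY=0.9400  stride 1/|dx|=1.1547 1/|dy|=2.0000
    cross x-line → (5,6), t=0.3002
    cross y-line → (5,7), t=0.9400 (wall)
  → r_6 = 0.9400
beam 7: φ=135°, α=75°
  d=(0.2588,0.9659)  start (4,6)  tX=1.0046 tY=0.4866  stride 1/|dx|=3.8637 1/|dy|=1.0353
    cross y-line → (4,7), t=0.4866 (wall)
  → r_7 = 0.4866

ranges = [1.8014, 3.0600, 5.7251, 6.3855, 3.3750, 0.9400, 0.4866]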